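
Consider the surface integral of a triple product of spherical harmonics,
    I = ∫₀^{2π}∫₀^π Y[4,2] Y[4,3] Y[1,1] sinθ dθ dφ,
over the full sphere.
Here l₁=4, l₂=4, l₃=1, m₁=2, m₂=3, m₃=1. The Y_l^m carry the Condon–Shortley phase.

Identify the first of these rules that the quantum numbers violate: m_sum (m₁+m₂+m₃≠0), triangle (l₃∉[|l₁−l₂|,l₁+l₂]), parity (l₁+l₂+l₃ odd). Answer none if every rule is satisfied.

m_sum

azimuthal sum: 2 + 3 + 1 = 6  ✗
0 ≤ 1 ≤ 8 (triangle on l)
L = 4 + 4 + 1 = 9 (odd)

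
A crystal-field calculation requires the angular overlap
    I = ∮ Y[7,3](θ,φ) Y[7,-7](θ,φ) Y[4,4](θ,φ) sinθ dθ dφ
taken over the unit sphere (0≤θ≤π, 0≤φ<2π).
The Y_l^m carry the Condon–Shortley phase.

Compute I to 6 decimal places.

m-sum 0 ✓  L=18 even ✓  0≤4≤14 ✓
Π(2lᵢ+1) = 15×15×9 = 2025
triangle coeff Δ(7,7,4) = 1/58198140
Σ_t [3,7]: t=3:−1/17418240 t=4:+1/622080 t=5:−1/230400 t=6:+1/622080 t=7:−1/17418240 = -1/806400
(3j)²=2268/230945 [(7 7 4; 0 0 0)], sign=-1
Σ_t [0,0]: t=0:+1/2090188800 = 1/2090188800
(3j)²=7/5814 [(7 7 4; 3 -7 4)], sign=+1
⇒ 4πI² = 357210/14919047
I = (-1)√(357210/14919047/(4π)) = -0.04365021

-0.043650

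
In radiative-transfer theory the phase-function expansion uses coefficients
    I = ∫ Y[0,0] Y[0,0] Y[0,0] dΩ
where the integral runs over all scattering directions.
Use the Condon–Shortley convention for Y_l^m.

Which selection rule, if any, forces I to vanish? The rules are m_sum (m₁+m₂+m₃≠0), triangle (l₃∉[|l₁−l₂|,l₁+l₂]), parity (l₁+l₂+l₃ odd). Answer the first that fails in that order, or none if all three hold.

m₁+m₂+m₃ = 0 + 0 + 0 = 0  ✓
triangle: |0−0|=0 ≤ l₃=0 ≤ 0+0=0  ✓
parity: l₁+l₂+l₃ = 0 is even  ✓

none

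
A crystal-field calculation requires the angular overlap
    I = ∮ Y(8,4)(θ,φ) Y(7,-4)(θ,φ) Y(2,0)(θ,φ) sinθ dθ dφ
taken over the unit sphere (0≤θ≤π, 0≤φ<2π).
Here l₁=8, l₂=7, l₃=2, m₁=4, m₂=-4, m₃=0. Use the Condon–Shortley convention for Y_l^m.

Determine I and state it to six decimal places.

Σlᵢ=17 odd — θ-integrand is odd under cosθ→−cosθ; I=0

0.000000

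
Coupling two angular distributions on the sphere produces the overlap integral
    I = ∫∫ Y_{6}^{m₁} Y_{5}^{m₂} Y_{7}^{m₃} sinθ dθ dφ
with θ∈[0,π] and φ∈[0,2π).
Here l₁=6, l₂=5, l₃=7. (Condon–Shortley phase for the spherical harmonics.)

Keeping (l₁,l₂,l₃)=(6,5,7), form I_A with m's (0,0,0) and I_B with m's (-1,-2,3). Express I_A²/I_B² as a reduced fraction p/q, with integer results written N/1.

Shared (l₁,l₂,l₃)=(6,5,7): N and (l;000)² cancel in I_A²/I_B².
A: Δ = 4!·8!·6!/19! = 1/174594420; Racah Σ t=0..4: t=0:+1/4147200 t=1:−1/207360 t=2:+1/82944 t=3:−1/207360 t=4:+1/4147200 = 1/345600; ⇒ 3j(6 5 7; 0 0 0)² = 420/46189, sgn -1
B: Δ = 4!·8!·6!/19! = 1/174594420; Racah Σ t=0..3: t=0:+1/4354560 t=1:−1/414720 t=2:+1/345600 t=3:−1/2488320 = 1/3225600; ⇒ 3j(6 5 7; -1 -2 3)² = 81/92378, sgn +1
I_A²/I_B² = (420/46189)/(81/92378) = 280/27

280/27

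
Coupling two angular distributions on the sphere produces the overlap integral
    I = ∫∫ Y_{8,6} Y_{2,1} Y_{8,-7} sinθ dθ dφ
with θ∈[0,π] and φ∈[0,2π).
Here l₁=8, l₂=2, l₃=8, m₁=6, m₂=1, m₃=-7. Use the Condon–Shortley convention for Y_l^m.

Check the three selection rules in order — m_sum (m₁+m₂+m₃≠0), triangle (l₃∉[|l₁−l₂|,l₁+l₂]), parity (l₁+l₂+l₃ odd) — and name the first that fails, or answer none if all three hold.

none

azimuthal sum: 6 + 1 − 7 = 0  ✓
6 ≤ 8 ≤ 10 (triangle on l)  ✓
L = 8 + 2 + 8 = 18 (even)  ✓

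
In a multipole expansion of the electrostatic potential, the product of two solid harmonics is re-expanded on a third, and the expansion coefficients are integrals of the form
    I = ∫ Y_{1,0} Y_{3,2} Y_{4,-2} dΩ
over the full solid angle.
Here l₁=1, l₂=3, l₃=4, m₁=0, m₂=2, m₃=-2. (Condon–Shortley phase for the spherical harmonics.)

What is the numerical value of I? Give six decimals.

Rules hold: Σm=0, L=8 even, 2≤4≤4.
N = 3·7·9 = 189
Δ = 0!·2!·6!/9! = 1/252
Racah Σ t=0..0: t=0:+1/36 = 1/36
⇒ 3j(1 3 4; 0 0 0)² = 4/63, sgn +1
Racah Σ t=0..0: t=0:+1/120 = 1/120
⇒ 3j(1 3 4; 0 2 -2)² = 1/21, sgn +1
4πI² = N·(3j₀)²·(3jₘ)² = 4/7
I = +1·√(0.571429/4π) = 0.21324362

0.213244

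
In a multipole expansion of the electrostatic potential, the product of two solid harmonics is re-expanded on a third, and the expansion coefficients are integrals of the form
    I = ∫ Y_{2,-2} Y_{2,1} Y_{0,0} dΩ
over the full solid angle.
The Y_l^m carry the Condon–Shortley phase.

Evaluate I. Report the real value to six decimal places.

Σmᵢ = -1 ≠ 0, so the φ-integral vanishes; I = 0

0.000000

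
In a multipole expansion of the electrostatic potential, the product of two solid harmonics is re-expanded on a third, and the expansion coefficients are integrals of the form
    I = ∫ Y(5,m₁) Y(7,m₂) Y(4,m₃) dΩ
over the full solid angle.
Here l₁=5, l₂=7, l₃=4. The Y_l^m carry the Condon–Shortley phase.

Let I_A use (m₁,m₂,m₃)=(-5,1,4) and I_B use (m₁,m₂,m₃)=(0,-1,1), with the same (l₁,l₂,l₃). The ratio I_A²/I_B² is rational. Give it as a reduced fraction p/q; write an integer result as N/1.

Same 5,7,4: normalisation and zero-m 3j drop out of the ratio.
A: Δ: 8! 2! 6! / 17! → 1/6126120; sum: t=8:+1/58060800 = 1/58060800; 3j²(5 7 4; -5 1 4) = Δ·Π!·Σ² = 1/4862  (sign +1)
B: Δ: 8! 2! 6! / 17! → 1/6126120; sum: t=3:−1/51840 t=4:+1/27648 t=5:−1/172800 = 23/2073600; 3j²(5 7 4; 0 -1 1) = Δ·Π!·Σ² = 529/87516  (sign -1)
I_A²/I_B² = (1/4862)/(529/87516) = 18/529

18/529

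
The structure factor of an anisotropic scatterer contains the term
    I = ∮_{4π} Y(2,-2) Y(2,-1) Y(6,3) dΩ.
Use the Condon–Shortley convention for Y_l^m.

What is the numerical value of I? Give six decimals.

triangle: need 0≤l₃≤4, have 6; I=0

0.000000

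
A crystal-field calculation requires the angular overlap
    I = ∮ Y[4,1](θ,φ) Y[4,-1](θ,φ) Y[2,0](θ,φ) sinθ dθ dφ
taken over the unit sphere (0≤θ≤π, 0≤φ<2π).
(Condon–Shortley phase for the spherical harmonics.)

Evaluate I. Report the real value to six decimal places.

-0.139264

Rules hold: Σm=0, L=10 even, 0≤2≤8.
N = 9·9·5 = 405
Δ = 6!·2!·2!/11! = 1/13860
Racah Σ t=2..4: t=2:+1/192 t=3:−1/36 t=4:+1/192 = -5/288
⇒ 3j(4 4 2; 0 0 0)² = 20/693, sgn -1
Racah Σ t=1..3: t=1:−1/480 t=2:+1/48 t=3:−1/144 = 17/1440
⇒ 3j(4 4 2; 1 -1 0)² = 289/13860, sgn +1
4πI² = N·(3j₀)²·(3jₘ)² = 1445/5929
I = -1·√(0.243717/4π) = -0.13926381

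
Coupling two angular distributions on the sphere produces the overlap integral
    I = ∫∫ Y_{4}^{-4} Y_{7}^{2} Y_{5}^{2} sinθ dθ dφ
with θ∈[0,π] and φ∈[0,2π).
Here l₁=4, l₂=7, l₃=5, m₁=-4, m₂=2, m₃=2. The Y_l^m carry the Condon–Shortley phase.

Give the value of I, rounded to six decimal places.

-0.110423

m-sum 0 ✓  L=16 even ✓  3≤5≤11 ✓
Π(2lᵢ+1) = 9×15×11 = 1485
triangle coeff Δ(4,7,5) = 1/6126120
Σ_t [2,4]: t=2:+1/69120 t=3:−1/20736 t=4:+1/69120 = -1/51840
(3j)²=280/21879 [(4 7 5; 0 0 0)], sign=+1
Σ_t [6,6]: t=6:+1/1036800 = 1/1036800
(3j)²=98/12155 [(4 7 5; -4 2 2)], sign=-1
⇒ 4πI² = 82320/537251
I = (-1)√(82320/537251/(4π)) = -0.11042290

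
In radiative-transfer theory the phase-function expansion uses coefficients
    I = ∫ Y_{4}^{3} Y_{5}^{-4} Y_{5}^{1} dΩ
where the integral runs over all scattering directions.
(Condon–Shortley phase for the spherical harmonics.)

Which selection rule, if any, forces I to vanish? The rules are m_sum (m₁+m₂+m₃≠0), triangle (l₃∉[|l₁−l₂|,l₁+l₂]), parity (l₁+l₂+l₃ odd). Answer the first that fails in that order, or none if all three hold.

Σmᵢ = 0  ✓
l₃∈[|l₁−l₂|,l₁+l₂]=[1,9], have l₃=5  ✓
Σlᵢ = 14 ⇒ even  ✓

none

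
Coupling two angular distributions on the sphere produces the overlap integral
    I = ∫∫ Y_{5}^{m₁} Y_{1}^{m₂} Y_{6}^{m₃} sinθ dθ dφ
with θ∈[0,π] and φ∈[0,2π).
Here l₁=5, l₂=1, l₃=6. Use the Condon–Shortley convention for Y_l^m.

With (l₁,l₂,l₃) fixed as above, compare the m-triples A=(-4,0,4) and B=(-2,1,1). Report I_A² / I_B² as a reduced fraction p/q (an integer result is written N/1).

2/1

Shared (l₁,l₂,l₃)=(5,1,6): N and (l;000)² cancel in I_A²/I_B².
A: Δ = 0!·10!·2!/13! = 1/858; Racah Σ t=0..0: t=0:+1/362880 = 1/362880; ⇒ 3j(5 1 6; -4 0 4)² = 10/429, sgn +1
B: Δ = 0!·10!·2!/13! = 1/858; Racah Σ t=0..0: t=0:+1/60480 = 1/60480; ⇒ 3j(5 1 6; -2 1 1)² = 5/429, sgn -1
I_A²/I_B² = (10/429)/(5/429) = 2/1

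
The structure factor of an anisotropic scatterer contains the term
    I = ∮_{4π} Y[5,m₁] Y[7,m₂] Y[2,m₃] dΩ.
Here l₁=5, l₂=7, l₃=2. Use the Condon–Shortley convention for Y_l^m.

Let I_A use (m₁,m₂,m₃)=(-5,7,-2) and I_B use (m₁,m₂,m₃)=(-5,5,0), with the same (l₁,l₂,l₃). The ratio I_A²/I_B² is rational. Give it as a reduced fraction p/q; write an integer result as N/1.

91/6

Same 5,7,2: normalisation and zero-m 3j drop out of the ratio.
A: Δ: 10! 0! 4! / 15! → 1/15015; sum: t=10:+1/87091200 = 1/87091200; 3j²(5 7 2; -5 7 -2) = Δ·Π!·Σ² = 1/15  (sign +1)
B: Δ: 10! 0! 4! / 15! → 1/15015; sum: t=10:+1/14515200 = 1/14515200; 3j²(5 7 2; -5 5 0) = Δ·Π!·Σ² = 2/455  (sign +1)
I_A²/I_B² = (1/15)/(2/455) = 91/6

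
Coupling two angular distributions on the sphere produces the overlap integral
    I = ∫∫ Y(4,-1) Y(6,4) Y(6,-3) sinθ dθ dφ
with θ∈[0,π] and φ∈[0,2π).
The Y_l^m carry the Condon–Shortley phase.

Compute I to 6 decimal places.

0.077598

Checks pass: Σm=0; 16 even; l₃=6∈[2,10].
(2·4+1)(2·6+1)(2·6+1) = 1521
Δ: 4! 4! 8! / 17! → 1/15315300
sum: t=0:+1/829440 t=1:−1/25920 t=2:+1/9216 t=3:−1/25920 t=4:+1/829440 = 7/207360
3j²(4 6 6; 0 0 0) = Δ·Π!·Σ² = 28/2431  (sign +1)
sum: t=2:+1/967680 t=3:−1/120960 t=4:+1/207360 = -1/414720
3j²(4 6 6; -1 4 -3) = Δ·Π!·Σ² = 21/4862  (sign +1)
combine: 4πI² = 1521·28/2431·21/4862 = 2646/34969
take √, sign +1: I = 0.07759762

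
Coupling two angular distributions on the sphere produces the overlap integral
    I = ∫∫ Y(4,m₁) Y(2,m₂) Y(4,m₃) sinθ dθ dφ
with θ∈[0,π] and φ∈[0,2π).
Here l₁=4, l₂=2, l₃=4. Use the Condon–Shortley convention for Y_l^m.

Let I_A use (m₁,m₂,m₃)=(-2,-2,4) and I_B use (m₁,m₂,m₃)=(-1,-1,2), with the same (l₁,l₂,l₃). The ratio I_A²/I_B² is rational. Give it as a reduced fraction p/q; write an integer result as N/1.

Same 4,2,4: normalisation and zero-m 3j drop out of the ratio.
A: Δ: 2! 6! 2! / 11! → 1/13860; sum: t=0:+1/2880 = 1/2880; 3j²(4 2 4; -2 -2 4) = Δ·Π!·Σ² = 2/165  (sign +1)
B: Δ: 2! 6! 2! / 11! → 1/13860; sum: t=0:+1/240 t=1:−1/96 = -1/160; 3j²(4 2 4; -1 -1 2) = Δ·Π!·Σ² = 27/1540  (sign -1)
I_A²/I_B² = (2/165)/(27/1540) = 56/81

56/81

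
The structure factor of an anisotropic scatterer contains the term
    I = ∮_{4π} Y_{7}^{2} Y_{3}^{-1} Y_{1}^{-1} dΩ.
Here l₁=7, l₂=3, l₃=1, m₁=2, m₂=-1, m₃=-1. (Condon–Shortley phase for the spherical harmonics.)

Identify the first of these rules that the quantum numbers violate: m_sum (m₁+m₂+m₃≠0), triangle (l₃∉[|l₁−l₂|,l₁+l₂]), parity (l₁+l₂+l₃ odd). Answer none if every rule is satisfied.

m₁+m₂+m₃ = 2 − 1 − 1 = 0  ✓
triangle: |7−3|=4 ≤ l₃=1 ≤ 7+3=10  ✗
parity: l₁+l₂+l₃ = 11 is odd

triangle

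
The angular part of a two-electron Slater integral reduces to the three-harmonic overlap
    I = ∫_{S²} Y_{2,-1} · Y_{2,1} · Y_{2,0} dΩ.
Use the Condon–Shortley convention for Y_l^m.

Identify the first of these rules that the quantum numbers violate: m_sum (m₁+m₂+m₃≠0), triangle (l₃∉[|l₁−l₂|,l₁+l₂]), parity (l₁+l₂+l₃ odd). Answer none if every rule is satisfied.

none

Σmᵢ = 0  ✓
l₃∈[|l₁−l₂|,l₁+l₂]=[0,4], have l₃=2  ✓
Σlᵢ = 6 ⇒ even  ✓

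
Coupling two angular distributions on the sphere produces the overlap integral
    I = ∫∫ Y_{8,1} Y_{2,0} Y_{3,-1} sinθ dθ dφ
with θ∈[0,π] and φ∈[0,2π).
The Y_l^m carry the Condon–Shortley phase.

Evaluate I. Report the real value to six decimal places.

0.000000

l₃=3 ∉ [6,10] — triangle fails ⇒ I = 0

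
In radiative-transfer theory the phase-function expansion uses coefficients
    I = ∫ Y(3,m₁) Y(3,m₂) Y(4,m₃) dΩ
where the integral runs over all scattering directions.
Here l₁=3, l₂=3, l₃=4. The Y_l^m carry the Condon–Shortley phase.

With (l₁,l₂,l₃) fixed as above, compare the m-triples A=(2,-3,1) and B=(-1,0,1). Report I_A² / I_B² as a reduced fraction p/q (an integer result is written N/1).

Shared (l₁,l₂,l₃)=(3,3,4): N and (l;000)² cancel in I_A²/I_B².
A: Δ = 2!·4!·4!/11! = 1/34650; Racah Σ t=0..0: t=0:+1/288 = 1/288; ⇒ 3j(3 3 4; 2 -3 1)² = 5/231, sgn -1
B: Δ = 2!·4!·4!/11! = 1/34650; Racah Σ t=0..2: t=0:+1/288 t=1:−1/24 t=2:+1/48 = -5/288; ⇒ 3j(3 3 4; -1 0 1)² = 5/462, sgn +1
I_A²/I_B² = (5/231)/(5/462) = 2/1

2/1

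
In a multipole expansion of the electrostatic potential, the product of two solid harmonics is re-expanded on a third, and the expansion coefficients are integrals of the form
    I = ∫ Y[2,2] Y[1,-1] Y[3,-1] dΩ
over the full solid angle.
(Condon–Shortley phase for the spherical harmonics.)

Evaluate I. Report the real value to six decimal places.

-0.082589

Rules hold: Σm=0, L=6 even, 1≤3≤3.
N = 5·3·7 = 105
Δ = 0!·4!·2!/7! = 1/105
Racah Σ t=0..0: t=0:+1/4 = 1/4
⇒ 3j(2 1 3; 0 0 0)² = 3/35, sgn -1
Racah Σ t=0..0: t=0:+1/48 = 1/48
⇒ 3j(2 1 3; 2 -1 -1)² = 1/105, sgn +1
4πI² = N·(3j₀)²·(3jₘ)² = 3/35
I = -1·√(0.0857143/4π) = -0.08258890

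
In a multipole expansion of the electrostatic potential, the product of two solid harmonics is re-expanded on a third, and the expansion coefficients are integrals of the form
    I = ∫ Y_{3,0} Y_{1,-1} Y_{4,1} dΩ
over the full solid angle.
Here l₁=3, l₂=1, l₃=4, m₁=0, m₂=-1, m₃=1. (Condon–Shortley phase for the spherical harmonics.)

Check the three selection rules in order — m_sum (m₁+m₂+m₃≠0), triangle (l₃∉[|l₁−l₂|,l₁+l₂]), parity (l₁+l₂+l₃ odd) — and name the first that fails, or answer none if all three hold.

Σmᵢ = 0  ✓
l₃∈[|l₁−l₂|,l₁+l₂]=[2,4], have l₃=4  ✓
Σlᵢ = 8 ⇒ even  ✓

none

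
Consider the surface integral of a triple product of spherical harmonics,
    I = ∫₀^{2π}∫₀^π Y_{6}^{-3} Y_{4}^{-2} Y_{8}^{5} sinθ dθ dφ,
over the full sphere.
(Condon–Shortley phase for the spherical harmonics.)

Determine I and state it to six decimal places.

-0.152323

Rules hold: Σm=0, L=18 even, 2≤8≤10.
N = 13·9·17 = 1989
Δ = 2!·10!·6!/19! = 1/23279256
Racah Σ t=0..2: t=0:+1/1658880 t=1:−1/518400 t=2:+1/1658880 = -1/1382400
⇒ 3j(6 4 8; 0 0 0)² = 504/46189, sgn -1
Racah Σ t=0..2: t=0:+1/34836480 t=1:−1/9676800 t=2:+1/43545600 = -1/19353600
⇒ 3j(6 4 8; -3 -2 5)² = 243/18088, sgn +1
4πI² = N·(3j₀)²·(3jₘ)² = 19683/67507
I = -1·√(0.29157/4π) = -0.15232329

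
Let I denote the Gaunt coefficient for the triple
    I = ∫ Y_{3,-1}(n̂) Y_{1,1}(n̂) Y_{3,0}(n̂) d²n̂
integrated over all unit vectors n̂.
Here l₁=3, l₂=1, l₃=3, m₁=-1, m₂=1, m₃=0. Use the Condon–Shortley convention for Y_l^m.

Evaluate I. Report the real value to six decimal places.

Σlᵢ=7 odd — θ-integrand is odd under cosθ→−cosθ; I=0

0.000000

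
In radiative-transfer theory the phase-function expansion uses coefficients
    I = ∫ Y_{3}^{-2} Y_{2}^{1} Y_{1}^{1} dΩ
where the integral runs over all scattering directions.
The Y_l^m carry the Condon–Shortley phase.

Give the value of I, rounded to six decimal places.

0.261169

m-sum 0 ✓  L=6 even ✓  1≤1≤5 ✓
Π(2lᵢ+1) = 7×5×3 = 105
triangle coeff Δ(3,2,1) = 1/105
Σ_t [2,2]: t=2:+1/4 = 1/4
(3j)²=3/35 [(3 2 1; 0 0 0)], sign=-1
Σ_t [3,3]: t=3:−1/12 = -1/12
(3j)²=2/21 [(3 2 1; -2 1 1)], sign=-1
⇒ 4πI² = 6/7
I = (+1)√(6/7/(4π)) = 0.26116903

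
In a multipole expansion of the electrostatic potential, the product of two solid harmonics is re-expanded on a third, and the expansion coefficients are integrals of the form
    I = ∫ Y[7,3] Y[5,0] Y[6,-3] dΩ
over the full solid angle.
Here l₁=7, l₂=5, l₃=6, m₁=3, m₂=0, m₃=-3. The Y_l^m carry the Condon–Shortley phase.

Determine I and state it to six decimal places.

Checks pass: Σm=0; 18 even; l₃=6∈[2,12].
(2·7+1)(2·5+1)(2·6+1) = 2145
Δ: 6! 8! 4! / 19! → 1/174594420
sum: t=1:−1/4147200 t=2:+1/207360 t=3:−1/82944 t=4:+1/207360 t=5:−1/4147200 = -1/345600
3j²(7 5 6; 0 0 0) = Δ·Π!·Σ² = 420/46189  (sign -1)
sum: t=1:−1/2073600 t=2:+1/414720 t=3:−1/725760 t=4:+1/11612160 = 37/58060800
3j²(7 5 6; 3 0 -3) = Δ·Π!·Σ² = 4107/646646  (sign -1)
combine: 4πI² = 2145·420/46189·4107/646646 = 1848150/14919047
take √, sign +1: I = 0.09928717

0.099287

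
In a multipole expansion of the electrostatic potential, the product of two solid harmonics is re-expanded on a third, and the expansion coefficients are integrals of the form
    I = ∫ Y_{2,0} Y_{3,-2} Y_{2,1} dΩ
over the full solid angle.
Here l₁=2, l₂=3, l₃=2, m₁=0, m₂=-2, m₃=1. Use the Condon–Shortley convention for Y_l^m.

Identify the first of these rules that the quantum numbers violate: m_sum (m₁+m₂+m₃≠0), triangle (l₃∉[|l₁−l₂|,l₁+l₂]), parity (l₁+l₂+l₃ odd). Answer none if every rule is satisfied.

m_sum

m₁+m₂+m₃ = 0 − 2 + 1 = -1  ✗
triangle: |2−3|=1 ≤ l₃=2 ≤ 2+3=5
parity: l₁+l₂+l₃ = 7 is odd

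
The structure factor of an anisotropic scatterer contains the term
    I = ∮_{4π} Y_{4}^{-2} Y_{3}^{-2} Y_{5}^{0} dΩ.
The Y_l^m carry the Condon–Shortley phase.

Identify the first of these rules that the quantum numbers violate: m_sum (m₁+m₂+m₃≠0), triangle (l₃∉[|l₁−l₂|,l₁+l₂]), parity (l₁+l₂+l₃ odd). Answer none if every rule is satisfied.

Σmᵢ = -4  ✗
l₃∈[|l₁−l₂|,l₁+l₂]=[1,7], have l₃=5
Σlᵢ = 12 ⇒ even

m_sum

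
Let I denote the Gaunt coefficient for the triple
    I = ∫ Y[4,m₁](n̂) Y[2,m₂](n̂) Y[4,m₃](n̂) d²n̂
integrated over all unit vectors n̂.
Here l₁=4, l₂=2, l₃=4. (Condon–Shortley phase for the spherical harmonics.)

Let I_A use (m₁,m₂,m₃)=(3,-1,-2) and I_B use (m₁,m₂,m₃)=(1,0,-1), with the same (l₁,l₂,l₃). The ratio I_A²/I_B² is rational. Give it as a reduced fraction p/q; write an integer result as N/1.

Shared (l₁,l₂,l₃)=(4,2,4): N and (l;000)² cancel in I_A²/I_B².
A: Δ = 2!·6!·2!/11! = 1/13860; Racah Σ t=0..1: t=0:+1/240 t=1:−1/1440 = 1/288; ⇒ 3j(4 2 4; 3 -1 -2)² = 5/132, sgn +1
B: Δ = 2!·6!·2!/11! = 1/13860; Racah Σ t=0..2: t=0:+1/144 t=1:−1/48 t=2:+1/480 = -17/1440; ⇒ 3j(4 2 4; 1 0 -1)² = 289/13860, sgn +1
I_A²/I_B² = (5/132)/(289/13860) = 525/289

525/289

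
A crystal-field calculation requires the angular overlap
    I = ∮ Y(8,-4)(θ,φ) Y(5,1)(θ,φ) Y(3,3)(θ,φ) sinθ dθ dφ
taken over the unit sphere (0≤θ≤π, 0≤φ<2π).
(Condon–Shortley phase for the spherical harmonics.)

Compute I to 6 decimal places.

0.127619

Rules hold: Σm=0, L=16 even, 3≤3≤13.
N = 17·11·7 = 1309
Δ = 10!·6!·0!/17! = 1/136136
Racah Σ t=5..5: t=5:−1/518400 = -1/518400
⇒ 3j(8 5 3; 0 0 0)² = 56/2431, sgn +1
Racah Σ t=6..6: t=6:+1/12441600 = 1/12441600
⇒ 3j(8 5 3; -4 1 3)² = 3/442, sgn +1
4πI² = N·(3j₀)²·(3jₘ)² = 588/2873
I = +1·√(0.204664/4π) = 0.12761917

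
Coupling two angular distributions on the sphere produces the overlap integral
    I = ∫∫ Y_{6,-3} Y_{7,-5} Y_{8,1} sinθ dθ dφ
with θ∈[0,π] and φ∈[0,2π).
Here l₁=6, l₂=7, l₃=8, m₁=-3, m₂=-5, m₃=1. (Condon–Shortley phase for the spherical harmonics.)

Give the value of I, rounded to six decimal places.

-3 − 5 + 1 = -7 ≠ 0: azimuthal integral kills it; I = 0

0.000000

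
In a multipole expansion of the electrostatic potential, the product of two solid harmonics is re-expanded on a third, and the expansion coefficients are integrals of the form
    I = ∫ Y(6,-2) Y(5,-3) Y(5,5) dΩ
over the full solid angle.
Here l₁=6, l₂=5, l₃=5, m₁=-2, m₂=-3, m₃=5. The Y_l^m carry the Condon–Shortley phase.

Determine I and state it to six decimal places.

0.140602

Checks pass: Σm=0; 16 even; l₃=5∈[1,11].
(2·6+1)(2·5+1)(2·5+1) = 1573
Δ: 6! 6! 4! / 17! → 1/28588560
sum: t=1:−1/345600 t=2:+1/13824 t=3:−1/5184 t=4:+1/13824 t=5:−1/345600 = -7/129600
3j²(6 5 5; 0 0 0) = Δ·Π!·Σ² = 80/7293  (sign +1)
sum: t=2:+1/829440 = 1/829440
3j²(6 5 5; -2 -3 5) = Δ·Π!·Σ² = 35/2431  (sign +1)
combine: 4πI² = 1573·80/7293·35/2431 = 2800/11271
take √, sign +1: I = 0.14060244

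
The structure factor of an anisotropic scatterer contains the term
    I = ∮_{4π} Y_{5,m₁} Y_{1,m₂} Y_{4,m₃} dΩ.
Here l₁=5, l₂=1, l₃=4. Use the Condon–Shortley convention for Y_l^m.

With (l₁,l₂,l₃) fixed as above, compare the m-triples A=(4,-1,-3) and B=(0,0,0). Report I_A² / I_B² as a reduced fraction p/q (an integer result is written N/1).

l's match ⇒ only the (l;m) 3-j factors differ between A and B.
A: triangle coeff Δ(5,1,4) = 1/495; Σ_t [0,0]: t=0:+1/10080 = 1/10080; (3j)²=4/55 [(5 1 4; 4 -1 -3)], sign=-1
B: triangle coeff Δ(5,1,4) = 1/495; Σ_t [1,1]: t=1:−1/576 = -1/576; (3j)²=5/99 [(5 1 4; 0 0 0)], sign=-1
I_A²/I_B² = (4/55)/(5/99) = 36/25

36/25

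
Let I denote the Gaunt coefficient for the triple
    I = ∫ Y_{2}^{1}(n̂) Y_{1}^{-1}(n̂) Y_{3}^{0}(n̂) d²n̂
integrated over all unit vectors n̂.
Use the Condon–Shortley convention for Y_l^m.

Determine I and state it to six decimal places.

Rules hold: Σm=0, L=6 even, 1≤3≤3.
N = 5·3·7 = 105
Δ = 0!·4!·2!/7! = 1/105
Racah Σ t=0..0: t=0:+1/4 = 1/4
⇒ 3j(2 1 3; 0 0 0)² = 3/35, sgn -1
Racah Σ t=0..0: t=0:+1/12 = 1/12
⇒ 3j(2 1 3; 1 -1 0)² = 1/35, sgn -1
4πI² = N·(3j₀)²·(3jₘ)² = 9/35
I = +1·√(0.257143/4π) = 0.14304817

0.143048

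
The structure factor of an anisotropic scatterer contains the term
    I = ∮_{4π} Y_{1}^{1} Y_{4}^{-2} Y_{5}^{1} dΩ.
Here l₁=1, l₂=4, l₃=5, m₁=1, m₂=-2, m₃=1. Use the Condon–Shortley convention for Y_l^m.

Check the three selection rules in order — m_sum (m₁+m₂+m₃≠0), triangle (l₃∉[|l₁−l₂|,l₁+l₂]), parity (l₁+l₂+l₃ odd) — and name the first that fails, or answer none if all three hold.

none

m₁+m₂+m₃ = 1 − 2 + 1 = 0  ✓
triangle: |1−4|=3 ≤ l₃=5 ≤ 1+4=5  ✓
parity: l₁+l₂+l₃ = 10 is even  ✓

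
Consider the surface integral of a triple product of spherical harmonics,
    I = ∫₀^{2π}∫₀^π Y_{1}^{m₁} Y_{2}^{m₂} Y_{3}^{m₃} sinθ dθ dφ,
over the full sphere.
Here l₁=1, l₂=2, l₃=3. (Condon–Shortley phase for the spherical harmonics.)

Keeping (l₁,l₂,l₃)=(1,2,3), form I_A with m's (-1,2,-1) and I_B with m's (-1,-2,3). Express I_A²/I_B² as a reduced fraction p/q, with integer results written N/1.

1/15

l's match ⇒ only the (l;m) 3-j factors differ between A and B.
A: triangle coeff Δ(1,2,3) = 1/105; Σ_t [0,0]: t=0:+1/48 = 1/48; (3j)²=1/105 [(1 2 3; -1 2 -1)], sign=+1
B: triangle coeff Δ(1,2,3) = 1/105; Σ_t [0,0]: t=0:+1/48 = 1/48; (3j)²=1/7 [(1 2 3; -1 -2 3)], sign=+1
I_A²/I_B² = (1/105)/(1/7) = 1/15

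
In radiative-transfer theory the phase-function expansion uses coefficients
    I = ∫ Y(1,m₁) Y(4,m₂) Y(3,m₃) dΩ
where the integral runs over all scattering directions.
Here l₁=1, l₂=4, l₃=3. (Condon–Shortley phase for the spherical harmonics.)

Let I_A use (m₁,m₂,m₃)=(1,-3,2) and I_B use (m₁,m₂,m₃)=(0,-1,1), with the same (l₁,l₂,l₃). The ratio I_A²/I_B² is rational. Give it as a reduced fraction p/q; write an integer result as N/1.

Shared (l₁,l₂,l₃)=(1,4,3): N and (l;000)² cancel in I_A²/I_B².
A: Δ = 2!·0!·6!/9! = 1/252; Racah Σ t=0..0: t=0:+1/240 = 1/240; ⇒ 3j(1 4 3; 1 -3 2)² = 1/12, sgn -1
B: Δ = 2!·0!·6!/9! = 1/252; Racah Σ t=1..1: t=1:−1/48 = -1/48; ⇒ 3j(1 4 3; 0 -1 1)² = 5/84, sgn -1
I_A²/I_B² = (1/12)/(5/84) = 7/5

7/5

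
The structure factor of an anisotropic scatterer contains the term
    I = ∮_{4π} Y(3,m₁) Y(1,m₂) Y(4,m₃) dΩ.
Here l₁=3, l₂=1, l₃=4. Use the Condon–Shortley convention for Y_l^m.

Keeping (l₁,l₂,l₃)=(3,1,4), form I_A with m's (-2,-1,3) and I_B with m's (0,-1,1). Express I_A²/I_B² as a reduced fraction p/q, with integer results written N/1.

21/10

Same 3,1,4: normalisation and zero-m 3j drop out of the ratio.
A: Δ: 0! 6! 2! / 9! → 1/252; sum: t=0:+1/240 = 1/240; 3j²(3 1 4; -2 -1 3) = Δ·Π!·Σ² = 1/12  (sign -1)
B: Δ: 0! 6! 2! / 9! → 1/252; sum: t=0:+1/72 = 1/72; 3j²(3 1 4; 0 -1 1) = Δ·Π!·Σ² = 5/126  (sign -1)
I_A²/I_B² = (1/12)/(5/126) = 21/10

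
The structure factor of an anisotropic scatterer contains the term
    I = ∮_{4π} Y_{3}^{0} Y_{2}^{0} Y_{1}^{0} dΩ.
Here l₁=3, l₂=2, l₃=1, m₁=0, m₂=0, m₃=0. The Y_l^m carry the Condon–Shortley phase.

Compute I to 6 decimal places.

Rules hold: Σm=0, L=6 even, 1≤1≤5.
N = 7·5·3 = 105
Δ = 4!·2!·0!/7! = 1/105
Racah Σ t=2..2: t=2:+1/4 = 1/4
⇒ 3j(3 2 1; 0 0 0)² = 3/35, sgn -1
(m-triple is (0,0,0) — same symbol as above.)
4πI² = N·(3j₀)²·(3jₘ)² = 27/35
I = +1·√(0.771429/4π) = 0.24776670

0.247767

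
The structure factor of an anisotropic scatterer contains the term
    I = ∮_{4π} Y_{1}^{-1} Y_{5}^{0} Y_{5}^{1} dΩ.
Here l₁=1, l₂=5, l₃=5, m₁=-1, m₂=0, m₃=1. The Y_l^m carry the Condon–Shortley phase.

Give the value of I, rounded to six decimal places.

Σlᵢ=11 odd — θ-integrand is odd under cosθ→−cosθ; I=0

0.000000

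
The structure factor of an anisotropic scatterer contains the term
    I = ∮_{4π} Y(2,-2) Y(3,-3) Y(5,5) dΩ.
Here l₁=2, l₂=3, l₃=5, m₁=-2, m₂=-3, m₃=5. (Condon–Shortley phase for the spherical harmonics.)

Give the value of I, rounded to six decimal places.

Rules hold: Σm=0, L=10 even, 1≤5≤5.
N = 5·7·11 = 385
Δ = 0!·4!·6!/11! = 1/2310
Racah Σ t=0..0: t=0:+1/144 = 1/144
⇒ 3j(2 3 5; 0 0 0)² = 10/231, sgn -1
Racah Σ t=0..0: t=0:+1/17280 = 1/17280
⇒ 3j(2 3 5; -2 -3 5)² = 1/11, sgn +1
4πI² = N·(3j₀)²·(3jₘ)² = 50/33
I = -1·√(1.51515/4π) = -0.34723469

-0.347235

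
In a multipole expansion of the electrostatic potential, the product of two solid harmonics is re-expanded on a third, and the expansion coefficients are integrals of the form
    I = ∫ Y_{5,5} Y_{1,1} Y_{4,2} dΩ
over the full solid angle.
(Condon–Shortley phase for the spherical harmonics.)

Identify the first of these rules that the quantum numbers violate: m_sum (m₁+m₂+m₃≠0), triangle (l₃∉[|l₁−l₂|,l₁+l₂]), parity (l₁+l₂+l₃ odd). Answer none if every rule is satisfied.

Σmᵢ = 8  ✗
l₃∈[|l₁−l₂|,l₁+l₂]=[4,6], have l₃=4
Σlᵢ = 10 ⇒ even

m_sum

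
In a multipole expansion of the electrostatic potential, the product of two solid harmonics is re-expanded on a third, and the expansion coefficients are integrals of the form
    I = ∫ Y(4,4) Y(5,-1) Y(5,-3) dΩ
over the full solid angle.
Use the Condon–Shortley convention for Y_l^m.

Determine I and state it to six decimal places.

Rules hold: Σm=0, L=14 even, 1≤5≤9.
N = 9·11·11 = 1089
Δ = 4!·4!·6!/15! = 1/3153150
Racah Σ t=0..4: t=0:+1/69120 t=1:−1/1728 t=2:+1/576 t=3:−1/1728 t=4:+1/69120 = 7/11520
⇒ 3j(4 5 5; 0 0 0)² = 2/143, sgn -1
Racah Σ t=0..0: t=0:+1/27648 = 1/27648
⇒ 3j(4 5 5; 4 -1 -3)² = 10/429, sgn +1
4πI² = N·(3j₀)²·(3jₘ)² = 60/169
I = -1·√(0.35503/4π) = -0.16808437

-0.168084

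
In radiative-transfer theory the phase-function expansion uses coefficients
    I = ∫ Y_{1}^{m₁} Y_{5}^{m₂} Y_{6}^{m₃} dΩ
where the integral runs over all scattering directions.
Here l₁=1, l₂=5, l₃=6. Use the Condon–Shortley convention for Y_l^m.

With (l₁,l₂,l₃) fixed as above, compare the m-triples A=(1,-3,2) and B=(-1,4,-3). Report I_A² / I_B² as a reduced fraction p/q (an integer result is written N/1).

l's match ⇒ only the (l;m) 3-j factors differ between A and B.
A: triangle coeff Δ(1,5,6) = 1/858; Σ_t [0,0]: t=0:+1/161280 = 1/161280; (3j)²=1/143 [(1 5 6; 1 -3 2)], sign=+1
B: triangle coeff Δ(1,5,6) = 1/858; Σ_t [0,0]: t=0:+1/725760 = 1/725760; (3j)²=1/286 [(1 5 6; -1 4 -3)], sign=-1
I_A²/I_B² = (1/143)/(1/286) = 2/1

2/1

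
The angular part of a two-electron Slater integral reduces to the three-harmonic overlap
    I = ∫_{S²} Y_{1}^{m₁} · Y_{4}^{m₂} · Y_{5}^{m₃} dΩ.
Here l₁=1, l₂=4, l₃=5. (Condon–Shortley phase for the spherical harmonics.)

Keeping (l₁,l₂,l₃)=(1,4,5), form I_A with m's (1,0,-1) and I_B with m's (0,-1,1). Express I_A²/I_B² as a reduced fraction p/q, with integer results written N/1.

5/8

Same 1,4,5: normalisation and zero-m 3j drop out of the ratio.
A: Δ: 0! 2! 8! / 11! → 1/495; sum: t=0:+1/1152 = 1/1152; 3j²(1 4 5; 1 0 -1) = Δ·Π!·Σ² = 1/33  (sign +1)
B: Δ: 0! 2! 8! / 11! → 1/495; sum: t=0:+1/720 = 1/720; 3j²(1 4 5; 0 -1 1) = Δ·Π!·Σ² = 8/165  (sign +1)
I_A²/I_B² = (1/33)/(8/165) = 5/8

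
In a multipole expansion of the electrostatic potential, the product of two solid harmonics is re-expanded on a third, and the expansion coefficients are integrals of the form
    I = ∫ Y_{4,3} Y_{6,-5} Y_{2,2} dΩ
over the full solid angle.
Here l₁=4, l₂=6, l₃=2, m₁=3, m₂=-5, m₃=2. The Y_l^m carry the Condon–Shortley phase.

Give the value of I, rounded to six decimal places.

Checks pass: Σm=0; 12 even; l₃=2∈[2,10].
(2·4+1)(2·6+1)(2·2+1) = 585
Δ: 8! 0! 4! / 13! → 1/6435
sum: t=4:+1/2304 = 1/2304
3j²(4 6 2; 0 0 0) = Δ·Π!·Σ² = 5/143  (sign +1)
sum: t=1:−1/120960 = -1/120960
3j²(4 6 2; 3 -5 2) = Δ·Π!·Σ² = 2/39  (sign -1)
combine: 4πI² = 585·5/143·2/39 = 150/143
take √, sign -1: I = -0.28891672

-0.288917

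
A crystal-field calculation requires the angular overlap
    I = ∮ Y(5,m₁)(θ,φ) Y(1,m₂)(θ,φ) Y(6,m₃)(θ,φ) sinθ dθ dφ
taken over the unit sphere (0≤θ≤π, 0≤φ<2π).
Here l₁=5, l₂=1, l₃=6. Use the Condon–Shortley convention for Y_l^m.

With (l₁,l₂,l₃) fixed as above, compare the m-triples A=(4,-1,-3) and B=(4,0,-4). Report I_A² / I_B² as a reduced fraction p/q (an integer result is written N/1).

Shared (l₁,l₂,l₃)=(5,1,6): N and (l;000)² cancel in I_A²/I_B².
A: Δ = 0!·10!·2!/13! = 1/858; Racah Σ t=0..0: t=0:+1/725760 = 1/725760; ⇒ 3j(5 1 6; 4 -1 -3)² = 1/286, sgn -1
B: Δ = 0!·10!·2!/13! = 1/858; Racah Σ t=0..0: t=0:+1/362880 = 1/362880; ⇒ 3j(5 1 6; 4 0 -4)² = 10/429, sgn +1
I_A²/I_B² = (1/286)/(10/429) = 3/20

3/20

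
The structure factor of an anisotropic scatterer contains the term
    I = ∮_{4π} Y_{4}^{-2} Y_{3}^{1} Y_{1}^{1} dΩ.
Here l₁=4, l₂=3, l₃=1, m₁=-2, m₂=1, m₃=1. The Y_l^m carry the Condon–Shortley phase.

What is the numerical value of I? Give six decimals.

0.238414

m-sum 0 ✓  L=8 even ✓  1≤1≤7 ✓
Π(2lᵢ+1) = 9×7×3 = 189
triangle coeff Δ(4,3,1) = 1/252
Σ_t [3,3]: t=3:−1/36 = -1/36
(3j)²=4/63 [(4 3 1; 0 0 0)], sign=+1
Σ_t [4,4]: t=4:+1/96 = 1/96
(3j)²=5/84 [(4 3 1; -2 1 1)], sign=+1
⇒ 4πI² = 5/7
I = (+1)√(5/7/(4π)) = 0.23841361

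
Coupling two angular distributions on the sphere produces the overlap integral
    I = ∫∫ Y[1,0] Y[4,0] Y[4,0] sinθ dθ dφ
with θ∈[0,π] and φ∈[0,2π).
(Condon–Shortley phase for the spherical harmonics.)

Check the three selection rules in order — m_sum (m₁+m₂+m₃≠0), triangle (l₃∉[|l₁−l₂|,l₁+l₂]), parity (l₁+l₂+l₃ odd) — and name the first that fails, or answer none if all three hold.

m₁+m₂+m₃ = 0 + 0 + 0 = 0  ✓
triangle: |1−4|=3 ≤ l₃=4 ≤ 1+4=5  ✓
parity: l₁+l₂+l₃ = 9 is odd  ✗

parity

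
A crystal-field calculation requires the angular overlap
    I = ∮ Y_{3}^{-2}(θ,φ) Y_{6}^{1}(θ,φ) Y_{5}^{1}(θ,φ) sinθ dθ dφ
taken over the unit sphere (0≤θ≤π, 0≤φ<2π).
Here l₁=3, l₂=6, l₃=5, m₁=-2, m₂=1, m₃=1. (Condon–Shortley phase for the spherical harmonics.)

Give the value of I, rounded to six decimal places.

0.134828

Rules hold: Σm=0, L=14 even, 3≤5≤9.
N = 7·13·11 = 1001
Δ = 4!·2!·8!/15! = 1/675675
Racah Σ t=1..3: t=1:−1/8640 t=2:+1/2304 t=3:−1/8640 = 7/34560
⇒ 3j(3 6 5; 0 0 0)² = 7/429, sgn -1
Racah Σ t=3..4: t=3:−1/6912 t=4:+1/17280 = -1/11520
⇒ 3j(3 6 5; -2 1 1)² = 2/143, sgn -1
4πI² = N·(3j₀)²·(3jₘ)² = 98/429
I = +1·√(0.228438/4π) = 0.13482780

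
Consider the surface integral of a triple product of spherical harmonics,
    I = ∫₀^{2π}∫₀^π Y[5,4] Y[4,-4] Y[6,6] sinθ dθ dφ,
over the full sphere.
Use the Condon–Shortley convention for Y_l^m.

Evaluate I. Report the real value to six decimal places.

m-sum = 4 − 4 + 6 = 6 ≠ 0 ⇒ I = 0

0.000000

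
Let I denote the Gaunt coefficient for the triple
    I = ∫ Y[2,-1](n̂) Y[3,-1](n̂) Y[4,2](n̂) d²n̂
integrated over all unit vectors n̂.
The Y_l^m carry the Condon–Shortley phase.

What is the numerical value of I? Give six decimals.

0.000000

l₁+l₂+l₃=9 is odd: 3j(l;000)=0 ⇒ I=0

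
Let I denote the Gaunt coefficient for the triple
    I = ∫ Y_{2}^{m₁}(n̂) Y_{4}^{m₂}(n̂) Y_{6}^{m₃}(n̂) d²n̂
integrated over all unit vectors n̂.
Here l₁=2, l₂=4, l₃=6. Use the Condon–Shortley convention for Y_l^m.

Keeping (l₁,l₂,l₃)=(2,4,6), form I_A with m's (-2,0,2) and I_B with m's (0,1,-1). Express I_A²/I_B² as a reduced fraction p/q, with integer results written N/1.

Same 2,4,6: normalisation and zero-m 3j drop out of the ratio.
A: Δ: 0! 4! 8! / 13! → 1/6435; sum: t=0:+1/13824 = 1/13824; 3j²(2 4 6; -2 0 2) = Δ·Π!·Σ² = 14/1287  (sign +1)
B: Δ: 0! 4! 8! / 13! → 1/6435; sum: t=0:+1/2880 = 1/2880; 3j²(2 4 6; 0 1 -1) = Δ·Π!·Σ² = 14/429  (sign -1)
I_A²/I_B² = (14/1287)/(14/429) = 1/3

1/3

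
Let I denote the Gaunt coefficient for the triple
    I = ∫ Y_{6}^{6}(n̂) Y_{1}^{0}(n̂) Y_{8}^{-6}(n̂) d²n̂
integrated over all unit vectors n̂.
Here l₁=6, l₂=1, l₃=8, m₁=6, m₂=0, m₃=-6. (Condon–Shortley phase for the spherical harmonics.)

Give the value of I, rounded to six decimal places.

triangle: need 5≤l₃≤7, have 8; I=0

0.000000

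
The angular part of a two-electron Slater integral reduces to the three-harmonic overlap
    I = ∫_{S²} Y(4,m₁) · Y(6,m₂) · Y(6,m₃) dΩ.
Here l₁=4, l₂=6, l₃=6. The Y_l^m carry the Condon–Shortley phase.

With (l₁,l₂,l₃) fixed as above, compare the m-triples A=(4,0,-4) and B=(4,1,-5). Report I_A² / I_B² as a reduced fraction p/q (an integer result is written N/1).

21/11

Shared (l₁,l₂,l₃)=(4,6,6): N and (l;000)² cancel in I_A²/I_B².
A: Δ = 4!·4!·8!/17! = 1/15315300; Racah Σ t=0..0: t=0:+1/829440 = 1/829440; ⇒ 3j(4 6 6; 4 0 -4)² = 35/2431, sgn +1
B: Δ = 4!·4!·8!/17! = 1/15315300; Racah Σ t=0..0: t=0:+1/2903040 = 1/2903040; ⇒ 3j(4 6 6; 4 1 -5)² = 5/663, sgn -1
I_A²/I_B² = (35/2431)/(5/663) = 21/11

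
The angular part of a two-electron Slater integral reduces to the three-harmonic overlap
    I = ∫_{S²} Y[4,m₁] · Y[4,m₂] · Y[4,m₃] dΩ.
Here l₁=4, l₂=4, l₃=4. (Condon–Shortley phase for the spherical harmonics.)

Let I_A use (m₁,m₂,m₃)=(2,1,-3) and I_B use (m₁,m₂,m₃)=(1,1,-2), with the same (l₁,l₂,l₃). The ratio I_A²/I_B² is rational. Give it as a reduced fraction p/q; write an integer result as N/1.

7/36

l's match ⇒ only the (l;m) 3-j factors differ between A and B.
A: triangle coeff Δ(4,4,4) = 1/450450; Σ_t [1,2]: t=1:−1/864 t=2:+1/576 = 1/1728; (3j)²=5/1287 [(4 4 4; 2 1 -3)], sign=-1
B: triangle coeff Δ(4,4,4) = 1/450450; Σ_t [1,3]: t=1:−1/576 t=2:+1/144 t=3:−1/576 = 1/288; (3j)²=20/1001 [(4 4 4; 1 1 -2)], sign=+1
I_A²/I_B² = (5/1287)/(20/1001) = 7/36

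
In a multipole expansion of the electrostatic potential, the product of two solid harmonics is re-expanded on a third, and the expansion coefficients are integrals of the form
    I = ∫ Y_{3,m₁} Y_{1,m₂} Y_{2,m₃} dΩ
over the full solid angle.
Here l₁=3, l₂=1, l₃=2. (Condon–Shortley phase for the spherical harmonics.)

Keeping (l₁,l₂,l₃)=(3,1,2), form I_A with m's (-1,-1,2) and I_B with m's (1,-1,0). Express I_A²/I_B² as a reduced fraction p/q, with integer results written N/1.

1/6

Same 3,1,2: normalisation and zero-m 3j drop out of the ratio.
A: Δ: 2! 4! 0! / 7! → 1/105; sum: t=0:+1/48 = 1/48; 3j²(3 1 2; -1 -1 2) = Δ·Π!·Σ² = 1/105  (sign +1)
B: Δ: 2! 4! 0! / 7! → 1/105; sum: t=0:+1/8 = 1/8; 3j²(3 1 2; 1 -1 0) = Δ·Π!·Σ² = 2/35  (sign +1)
I_A²/I_B² = (1/105)/(2/35) = 1/6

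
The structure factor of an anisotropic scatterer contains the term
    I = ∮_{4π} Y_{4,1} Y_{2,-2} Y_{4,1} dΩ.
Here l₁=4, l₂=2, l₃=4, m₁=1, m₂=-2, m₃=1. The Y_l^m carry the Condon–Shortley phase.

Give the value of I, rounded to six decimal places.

0.200662

m-sum 0 ✓  L=10 even ✓  2≤4≤6 ✓
Π(2lᵢ+1) = 9×5×9 = 405
triangle coeff Δ(4,2,4) = 1/13860
Σ_t [0,2]: t=0:+1/192 t=1:−1/36 t=2:+1/192 = -5/288
(3j)²=20/693 [(4 2 4; 0 0 0)], sign=-1
Σ_t [0,0]: t=0:+1/144 = 1/144
(3j)²=10/231 [(4 2 4; 1 -2 1)], sign=-1
⇒ 4πI² = 3000/5929
I = (+1)√(3000/5929/(4π)) = 0.20066192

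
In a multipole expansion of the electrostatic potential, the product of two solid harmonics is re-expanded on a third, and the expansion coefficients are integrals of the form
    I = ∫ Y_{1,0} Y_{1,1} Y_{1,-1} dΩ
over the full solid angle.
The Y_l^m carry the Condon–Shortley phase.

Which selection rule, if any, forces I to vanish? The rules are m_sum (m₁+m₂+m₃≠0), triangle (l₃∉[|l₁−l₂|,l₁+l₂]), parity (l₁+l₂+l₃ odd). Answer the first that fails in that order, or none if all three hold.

parity

Σmᵢ = 0  ✓
l₃∈[|l₁−l₂|,l₁+l₂]=[0,2], have l₃=1  ✓
Σlᵢ = 3 ⇒ odd  ✗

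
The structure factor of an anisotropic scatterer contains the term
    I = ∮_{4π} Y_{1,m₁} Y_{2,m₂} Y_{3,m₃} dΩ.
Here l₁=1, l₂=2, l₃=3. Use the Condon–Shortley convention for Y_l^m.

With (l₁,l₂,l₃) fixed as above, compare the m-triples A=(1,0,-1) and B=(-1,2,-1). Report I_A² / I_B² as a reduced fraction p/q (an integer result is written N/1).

6/1

Shared (l₁,l₂,l₃)=(1,2,3): N and (l;000)² cancel in I_A²/I_B².
A: Δ = 0!·2!·4!/7! = 1/105; Racah Σ t=0..0: t=0:+1/8 = 1/8; ⇒ 3j(1 2 3; 1 0 -1)² = 2/35, sgn +1
B: Δ = 0!·2!·4!/7! = 1/105; Racah Σ t=0..0: t=0:+1/48 = 1/48; ⇒ 3j(1 2 3; -1 2 -1)² = 1/105, sgn +1
I_A²/I_B² = (2/35)/(1/105) = 6/1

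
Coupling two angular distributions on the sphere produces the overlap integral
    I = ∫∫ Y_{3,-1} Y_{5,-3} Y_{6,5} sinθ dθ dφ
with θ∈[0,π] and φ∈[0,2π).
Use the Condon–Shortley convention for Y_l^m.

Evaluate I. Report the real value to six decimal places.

Σmᵢ = 1 ≠ 0, so the φ-integral vanishes; I = 0

0.000000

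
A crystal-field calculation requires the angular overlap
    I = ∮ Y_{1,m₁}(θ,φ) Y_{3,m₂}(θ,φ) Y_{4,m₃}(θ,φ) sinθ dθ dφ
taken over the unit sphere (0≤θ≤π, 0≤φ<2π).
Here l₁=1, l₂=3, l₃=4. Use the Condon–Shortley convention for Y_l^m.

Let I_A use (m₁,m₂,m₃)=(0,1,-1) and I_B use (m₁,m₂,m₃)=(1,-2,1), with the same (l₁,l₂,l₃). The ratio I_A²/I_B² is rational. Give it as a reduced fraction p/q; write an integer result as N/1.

Same 1,3,4: normalisation and zero-m 3j drop out of the ratio.
A: Δ: 0! 2! 6! / 9! → 1/252; sum: t=0:+1/48 = 1/48; 3j²(1 3 4; 0 1 -1) = Δ·Π!·Σ² = 5/84  (sign -1)
B: Δ: 0! 2! 6! / 9! → 1/252; sum: t=0:+1/240 = 1/240; 3j²(1 3 4; 1 -2 1) = Δ·Π!·Σ² = 1/84  (sign -1)
I_A²/I_B² = (5/84)/(1/84) = 5/1

5/1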